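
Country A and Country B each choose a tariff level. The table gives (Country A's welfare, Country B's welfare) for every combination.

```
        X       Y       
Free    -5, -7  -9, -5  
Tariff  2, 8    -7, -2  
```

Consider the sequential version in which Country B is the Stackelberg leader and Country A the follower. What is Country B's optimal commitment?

X

Work backward from Country A's decision.
- X → Country A plays Tariff (best of -5, 2); Country B gets 8.
- Y → Country A plays Tariff (best of -9, -7); Country B gets -2.
Among 8, -2, the best is 8 at X. Subgame-perfect outcome: (Tariff, X) with payoffs (2, 8).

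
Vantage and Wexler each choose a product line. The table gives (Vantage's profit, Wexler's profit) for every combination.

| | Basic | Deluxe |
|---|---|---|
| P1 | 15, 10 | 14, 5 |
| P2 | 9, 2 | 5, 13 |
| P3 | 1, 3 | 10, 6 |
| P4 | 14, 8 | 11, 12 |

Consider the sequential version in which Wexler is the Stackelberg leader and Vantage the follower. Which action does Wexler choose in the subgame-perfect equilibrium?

Basic

Work backward from Vantage's decision.
- Basic: BR = P1, leader payoff 10.
- Deluxe: BR = P1, leader payoff 5.
Wexler's induced payoffs are 10, 5, so Wexler commits to Basic. Subgame-perfect outcome: (P1, Basic) with payoffs (15, 10).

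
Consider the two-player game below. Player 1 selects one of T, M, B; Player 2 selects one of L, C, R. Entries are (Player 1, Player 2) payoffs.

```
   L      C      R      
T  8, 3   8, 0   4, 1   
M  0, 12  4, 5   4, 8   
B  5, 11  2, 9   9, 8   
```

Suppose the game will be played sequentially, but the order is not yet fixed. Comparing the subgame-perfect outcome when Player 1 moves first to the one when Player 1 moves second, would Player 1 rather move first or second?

If Player 1 leads: Player 2's best replies are T→L, M→L, B→L; Player 1's induced payoffs 8, 0, 5; outcome (T, L), payoffs (8, 3).
If Player 2 leads: Player 1's best replies are L→T, C→T, R→B; Player 2's induced payoffs 3, 0, 8; outcome (B, R), payoffs (9, 8).
Player 1 gets 8 moving first and 9 moving second, so Player 1 prefers to move second.

second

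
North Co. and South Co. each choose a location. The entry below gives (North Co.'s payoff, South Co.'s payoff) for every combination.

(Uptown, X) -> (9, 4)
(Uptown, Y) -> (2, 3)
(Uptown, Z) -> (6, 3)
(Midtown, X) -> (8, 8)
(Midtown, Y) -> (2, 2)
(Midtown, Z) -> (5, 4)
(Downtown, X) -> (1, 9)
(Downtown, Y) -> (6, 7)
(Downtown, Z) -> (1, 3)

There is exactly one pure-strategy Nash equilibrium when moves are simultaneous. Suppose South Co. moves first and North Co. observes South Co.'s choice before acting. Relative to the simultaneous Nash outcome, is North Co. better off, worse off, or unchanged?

worse off

North Co. best-responds to each possible South Co. move:
- X → North Co. plays Uptown (best of 9, 8, 1); South Co. gets 4.
- Y → North Co. plays Downtown (best of 2, 2, 6); South Co. gets 7.
- Z → North Co. plays Uptown (best of 6, 5, 1); South Co. gets 3.
Maximizing over 4, 7, 3, South Co. chooses Y. Subgame-perfect outcome: (Downtown, Y) with payoffs (6, 7).
Now find the simultaneous Nash equilibrium.
North Co.'s best replies: X→Uptown; Y→Downtown; Z→Uptown.
South Co.'s best replies: Uptown→X; Midtown→X; Downtown→X.
The unique mutual best reply is (Uptown, X), giving (9, 4).
North Co. earns 6 sequentially versus 9 at the Nash outcome: worse off.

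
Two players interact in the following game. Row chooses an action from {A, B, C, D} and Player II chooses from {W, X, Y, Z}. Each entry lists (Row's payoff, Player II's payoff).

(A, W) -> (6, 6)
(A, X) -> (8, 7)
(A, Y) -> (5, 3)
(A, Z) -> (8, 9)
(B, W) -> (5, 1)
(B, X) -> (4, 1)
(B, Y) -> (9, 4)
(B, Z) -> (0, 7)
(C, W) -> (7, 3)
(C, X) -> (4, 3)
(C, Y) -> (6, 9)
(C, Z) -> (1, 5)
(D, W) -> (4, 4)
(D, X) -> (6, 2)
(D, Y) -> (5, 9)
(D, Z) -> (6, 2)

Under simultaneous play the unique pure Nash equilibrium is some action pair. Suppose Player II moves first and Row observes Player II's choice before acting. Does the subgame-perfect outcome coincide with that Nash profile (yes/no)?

Row best-responds to each possible Player II move:
- W: BR = C, leader payoff 3.
- X: BR = A, leader payoff 7.
- Y: BR = B, leader payoff 4.
- Z: BR = A, leader payoff 9.
Player II's induced payoffs are 3, 7, 4, 9, so Player II commits to Z. Subgame-perfect outcome: (A, Z) with payoffs (8, 9).
For the simultaneous game, intersect best replies.
Row's best replies: W→C; X→A; Y→B; Z→A.
Player II's best replies: A→Z; B→Z; C→Y; D→Y.
The unique mutual best reply is (A, Z), giving (8, 9).
Sequential outcome (A, Z) coincides with the Nash profile (A, Z).

yes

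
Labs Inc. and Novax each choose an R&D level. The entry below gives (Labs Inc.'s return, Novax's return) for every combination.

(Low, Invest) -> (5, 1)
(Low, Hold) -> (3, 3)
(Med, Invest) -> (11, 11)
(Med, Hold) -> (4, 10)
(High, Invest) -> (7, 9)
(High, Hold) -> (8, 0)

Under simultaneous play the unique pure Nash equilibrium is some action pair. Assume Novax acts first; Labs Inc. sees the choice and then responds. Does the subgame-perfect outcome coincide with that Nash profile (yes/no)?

Backward induction with Novax moving first.
- Invest: Labs Inc. compares 5, 11, 7 and picks Med; Novax would get 11.
- Hold: Labs Inc. compares 3, 4, 8 and picks High; Novax would get 0.
Maximizing over 11, 0, Novax chooses Invest. Subgame-perfect outcome: (Med, Invest) with payoffs (11, 11).
Under simultaneous play:
Labs Inc.'s best replies: Invest→Med; Hold→High.
Novax's best replies: Low→Hold; Med→Invest; High→Invest.
The unique mutual best reply is (Med, Invest), giving (11, 11).
Sequential outcome (Med, Invest) coincides with the Nash profile (Med, Invest).

yes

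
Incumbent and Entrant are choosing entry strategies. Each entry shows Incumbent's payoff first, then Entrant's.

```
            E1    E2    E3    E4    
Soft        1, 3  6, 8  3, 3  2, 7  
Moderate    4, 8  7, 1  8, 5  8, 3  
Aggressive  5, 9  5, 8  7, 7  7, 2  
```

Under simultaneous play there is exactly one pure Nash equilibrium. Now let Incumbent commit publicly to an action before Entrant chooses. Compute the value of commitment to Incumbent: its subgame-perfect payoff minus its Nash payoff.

1

Work backward from Entrant's decision.
- Soft: Entrant compares 3, 8, 3, 7 and picks E2; Incumbent would get 6.
- Moderate: Entrant compares 8, 1, 5, 3 and picks E1; Incumbent would get 4.
- Aggressive: Entrant compares 9, 8, 7, 2 and picks E1; Incumbent would get 5.
Maximizing over 6, 4, 5, Incumbent chooses Soft. Subgame-perfect outcome: (Soft, E2) with payoffs (6, 8).
Now find the simultaneous Nash equilibrium.
Incumbent's best replies: E1→Aggressive; E2→Moderate; E3→Moderate; E4→Moderate.
Entrant's best replies: Soft→E2; Moderate→E1; Aggressive→E1.
The unique mutual best reply is (Aggressive, E1), giving (5, 9).
Incumbent's commitment gain: 6 − 5 = 1.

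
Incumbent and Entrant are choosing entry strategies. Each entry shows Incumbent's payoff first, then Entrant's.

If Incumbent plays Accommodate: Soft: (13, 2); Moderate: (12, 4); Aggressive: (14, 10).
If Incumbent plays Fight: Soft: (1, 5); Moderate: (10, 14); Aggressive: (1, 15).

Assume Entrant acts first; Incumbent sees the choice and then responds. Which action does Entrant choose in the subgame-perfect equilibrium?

Aggressive

Incumbent best-responds to each possible Entrant move:
- Soft → Incumbent plays Accommodate (best of 13, 1); Entrant gets 2.
- Moderate → Incumbent plays Accommodate (best of 12, 10); Entrant gets 4.
- Aggressive → Incumbent plays Accommodate (best of 14, 1); Entrant gets 10.
Among 2, 4, 10, the best is 10 at Aggressive. Subgame-perfect outcome: (Accommodate, Aggressive) with payoffs (14, 10).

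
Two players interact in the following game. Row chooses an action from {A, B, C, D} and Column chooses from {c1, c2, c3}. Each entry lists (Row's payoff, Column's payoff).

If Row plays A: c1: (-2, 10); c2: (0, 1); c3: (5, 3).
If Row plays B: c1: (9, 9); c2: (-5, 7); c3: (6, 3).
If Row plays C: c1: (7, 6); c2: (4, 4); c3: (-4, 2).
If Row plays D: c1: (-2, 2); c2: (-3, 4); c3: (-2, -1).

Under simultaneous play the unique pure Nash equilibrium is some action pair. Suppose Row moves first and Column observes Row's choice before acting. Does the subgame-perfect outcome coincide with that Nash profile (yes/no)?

yes

Solve by backward induction (Row leads).
- A: Column compares 10, 1, 3 and picks c1; Row would get -2.
- B: Column compares 9, 7, 3 and picks c1; Row would get 9.
- C: Column compares 6, 4, 2 and picks c1; Row would get 7.
- D: Column compares 2, 4, -1 and picks c2; Row would get -3.
Among -2, 9, 7, -3, the best is 9 at B. Subgame-perfect outcome: (B, c1) with payoffs (9, 9).
Under simultaneous play:
Row's best replies: c1→B; c2→C; c3→B.
Column's best replies: A→c1; B→c1; C→c1; D→c2.
The unique mutual best reply is (B, c1), giving (9, 9).
Sequential outcome (B, c1) coincides with the Nash profile (B, c1).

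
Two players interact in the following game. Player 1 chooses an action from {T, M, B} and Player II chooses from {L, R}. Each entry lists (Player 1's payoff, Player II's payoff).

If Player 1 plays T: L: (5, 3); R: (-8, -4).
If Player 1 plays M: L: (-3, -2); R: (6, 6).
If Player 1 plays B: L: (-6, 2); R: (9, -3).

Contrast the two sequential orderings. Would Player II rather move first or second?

If Player 1 leads: Player II's best replies are T→L, M→R, B→L; Player 1's induced payoffs 5, 6, -6; outcome (M, R), payoffs (6, 6).
If Player II leads: Player 1's best replies are L→T, R→B; Player II's induced payoffs 3, -3; outcome (T, L), payoffs (5, 3).
Player II gets 3 moving first and 6 moving second, so Player II prefers to move second.

second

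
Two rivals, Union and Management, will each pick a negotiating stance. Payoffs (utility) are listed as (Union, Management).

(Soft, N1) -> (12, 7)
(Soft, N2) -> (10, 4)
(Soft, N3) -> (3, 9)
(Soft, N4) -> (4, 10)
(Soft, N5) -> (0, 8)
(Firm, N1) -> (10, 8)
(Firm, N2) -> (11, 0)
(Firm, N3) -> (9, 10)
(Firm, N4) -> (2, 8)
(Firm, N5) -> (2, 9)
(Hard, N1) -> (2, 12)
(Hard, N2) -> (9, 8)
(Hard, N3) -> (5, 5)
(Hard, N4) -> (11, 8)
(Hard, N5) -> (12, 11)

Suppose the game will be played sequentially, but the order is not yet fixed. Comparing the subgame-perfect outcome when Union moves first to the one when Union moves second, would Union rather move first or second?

second

If Union leads: Management's best replies are Soft→N4, Firm→N3, Hard→N1; Union's induced payoffs 4, 9, 2; outcome (Firm, N3), payoffs (9, 10).
If Management leads: Union's best replies are N1→Soft, N2→Firm, N3→Firm, N4→Hard, N5→Hard; Management's induced payoffs 7, 0, 10, 8, 11; outcome (Hard, N5), payoffs (12, 11).
Union gets 9 moving first and 12 moving second, so Union prefers to move second.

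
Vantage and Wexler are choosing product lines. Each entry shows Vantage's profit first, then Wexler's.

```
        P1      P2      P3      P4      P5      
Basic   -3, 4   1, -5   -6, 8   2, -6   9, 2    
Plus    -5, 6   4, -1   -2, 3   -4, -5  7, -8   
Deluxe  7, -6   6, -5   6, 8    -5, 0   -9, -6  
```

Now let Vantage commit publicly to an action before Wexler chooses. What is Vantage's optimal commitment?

Deluxe

Backward induction with Vantage moving first.
- Basic: Wexler compares 4, -5, 8, -6, 2 and picks P3; Vantage would get -6.
- Plus: Wexler compares 6, -1, 3, -5, -8 and picks P1; Vantage would get -5.
- Deluxe: Wexler compares -6, -5, 8, 0, -6 and picks P3; Vantage would get 6.
Maximizing over -6, -5, 6, Vantage chooses Deluxe. Subgame-perfect outcome: (Deluxe, P3) with payoffs (6, 8).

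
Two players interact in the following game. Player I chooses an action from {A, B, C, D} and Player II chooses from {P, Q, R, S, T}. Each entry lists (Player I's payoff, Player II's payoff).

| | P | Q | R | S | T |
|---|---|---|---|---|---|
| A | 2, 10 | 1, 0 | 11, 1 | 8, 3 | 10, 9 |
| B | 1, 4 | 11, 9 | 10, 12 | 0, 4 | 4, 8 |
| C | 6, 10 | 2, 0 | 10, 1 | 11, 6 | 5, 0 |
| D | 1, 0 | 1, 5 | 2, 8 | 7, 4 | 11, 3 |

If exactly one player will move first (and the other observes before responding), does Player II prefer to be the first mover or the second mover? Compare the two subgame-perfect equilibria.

If Player I leads: Player II's best replies are A→P, B→R, C→P, D→R; Player I's induced payoffs 2, 10, 6, 2; outcome (B, R), payoffs (10, 12).
If Player II leads: Player I's best replies are P→C, Q→B, R→A, S→C, T→D; Player II's induced payoffs 10, 9, 1, 6, 3; outcome (C, P), payoffs (6, 10).
Player II gets 10 moving first and 12 moving second, so Player II prefers to move second.

second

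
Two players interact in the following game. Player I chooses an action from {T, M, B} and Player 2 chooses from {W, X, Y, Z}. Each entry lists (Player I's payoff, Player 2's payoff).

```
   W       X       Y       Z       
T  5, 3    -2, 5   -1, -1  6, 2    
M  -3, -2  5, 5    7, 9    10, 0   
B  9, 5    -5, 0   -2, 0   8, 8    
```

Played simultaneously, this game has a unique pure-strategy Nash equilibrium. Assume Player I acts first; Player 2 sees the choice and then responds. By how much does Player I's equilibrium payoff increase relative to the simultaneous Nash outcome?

1

Player 2 best-responds to each possible Player I move:
- T: Player 2 compares 3, 5, -1, 2 and picks X; Player I would get -2.
- M: Player 2 compares -2, 5, 9, 0 and picks Y; Player I would get 7.
- B: Player 2 compares 5, 0, 0, 8 and picks Z; Player I would get 8.
Player I's induced payoffs are -2, 7, 8, so Player I commits to B. Subgame-perfect outcome: (B, Z) with payoffs (8, 8).
Under simultaneous play:
Player I's best replies: W→B; X→M; Y→M; Z→M.
Player 2's best replies: T→X; M→Y; B→Z.
Only (M, Y) has each player best-responding; Nash payoffs (7, 9).
Player I's commitment gain: 8 − 7 = 1.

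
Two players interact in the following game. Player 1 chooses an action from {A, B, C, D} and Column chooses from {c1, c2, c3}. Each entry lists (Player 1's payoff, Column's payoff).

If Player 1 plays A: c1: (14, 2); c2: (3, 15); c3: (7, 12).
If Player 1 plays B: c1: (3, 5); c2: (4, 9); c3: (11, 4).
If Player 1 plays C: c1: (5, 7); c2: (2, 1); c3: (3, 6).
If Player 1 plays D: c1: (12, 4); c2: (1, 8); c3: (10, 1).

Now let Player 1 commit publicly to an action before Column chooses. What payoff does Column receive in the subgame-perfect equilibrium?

Backward induction with Player 1 moving first.
- A: Column compares 2, 15, 12 and picks c2; Player 1 would get 3.
- B: Column compares 5, 9, 4 and picks c2; Player 1 would get 4.
- C: Column compares 7, 1, 6 and picks c1; Player 1 would get 5.
- D: Column compares 4, 8, 1 and picks c2; Player 1 would get 1.
Maximizing over 3, 4, 5, 1, Player 1 chooses C. Subgame-perfect outcome: (C, c1) with payoffs (5, 7).

7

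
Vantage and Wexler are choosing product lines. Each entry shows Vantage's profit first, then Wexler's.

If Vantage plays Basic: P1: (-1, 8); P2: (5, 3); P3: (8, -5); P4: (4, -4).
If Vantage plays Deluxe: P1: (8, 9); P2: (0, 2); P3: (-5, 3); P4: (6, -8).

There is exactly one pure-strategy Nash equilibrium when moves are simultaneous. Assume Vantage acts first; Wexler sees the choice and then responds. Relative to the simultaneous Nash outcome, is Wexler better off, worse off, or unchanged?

Backward induction with Vantage moving first.
- Basic: BR = P1, leader payoff -1.
- Deluxe: BR = P1, leader payoff 8.
Among -1, 8, the best is 8 at Deluxe. Subgame-perfect outcome: (Deluxe, P1) with payoffs (8, 9).
Now find the simultaneous Nash equilibrium.
Vantage's best replies: P1→Deluxe; P2→Basic; P3→Basic; P4→Deluxe.
Wexler's best replies: Basic→P1; Deluxe→P1.
Only (Deluxe, P1) has each player best-responding; Nash payoffs (8, 9).
Wexler earns 9 sequentially versus 9 at the Nash outcome: unchanged.

unchanged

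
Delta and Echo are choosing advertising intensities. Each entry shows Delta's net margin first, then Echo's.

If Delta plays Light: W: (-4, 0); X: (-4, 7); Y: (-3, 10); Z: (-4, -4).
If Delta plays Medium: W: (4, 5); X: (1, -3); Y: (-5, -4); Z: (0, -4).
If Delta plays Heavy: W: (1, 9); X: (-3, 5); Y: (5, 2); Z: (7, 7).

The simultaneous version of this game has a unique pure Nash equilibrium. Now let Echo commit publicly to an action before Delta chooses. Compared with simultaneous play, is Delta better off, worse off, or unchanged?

Backward induction with Echo moving first.
- W → Delta plays Medium (best of -4, 4, 1); Echo gets 5.
- X → Delta plays Medium (best of -4, 1, -3); Echo gets -3.
- Y → Delta plays Heavy (best of -3, -5, 5); Echo gets 2.
- Z → Delta plays Heavy (best of -4, 0, 7); Echo gets 7.
Maximizing over 5, -3, 2, 7, Echo chooses Z. Subgame-perfect outcome: (Heavy, Z) with payoffs (7, 7).
Now find the simultaneous Nash equilibrium.
Delta's best replies: W→Medium; X→Medium; Y→Heavy; Z→Heavy.
Echo's best replies: Light→Y; Medium→W; Heavy→W.
Only (Medium, W) has each player best-responding; Nash payoffs (4, 5).
Delta earns 7 sequentially versus 4 at the Nash outcome: better off.

better off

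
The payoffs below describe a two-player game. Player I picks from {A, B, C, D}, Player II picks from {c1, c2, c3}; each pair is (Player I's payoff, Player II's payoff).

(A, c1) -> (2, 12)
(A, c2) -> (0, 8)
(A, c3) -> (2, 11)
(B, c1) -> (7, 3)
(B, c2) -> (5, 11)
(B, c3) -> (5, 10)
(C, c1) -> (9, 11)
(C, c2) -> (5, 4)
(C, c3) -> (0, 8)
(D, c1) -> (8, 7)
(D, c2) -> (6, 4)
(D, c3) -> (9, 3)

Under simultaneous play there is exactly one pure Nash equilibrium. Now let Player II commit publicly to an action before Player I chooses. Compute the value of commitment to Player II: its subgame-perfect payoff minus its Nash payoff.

Work backward from Player I's decision.
- c1: BR = C, leader payoff 11.
- c2: BR = D, leader payoff 4.
- c3: BR = D, leader payoff 3.
Maximizing over 11, 4, 3, Player II chooses c1. Subgame-perfect outcome: (C, c1) with payoffs (9, 11).
For the simultaneous game, intersect best replies.
Player I's best replies: c1→C; c2→D; c3→D.
Player II's best replies: A→c1; B→c2; C→c1; D→c1.
Only (C, c1) has each player best-responding; Nash payoffs (9, 11).
Player II's commitment gain: 11 − 11 = 0.

0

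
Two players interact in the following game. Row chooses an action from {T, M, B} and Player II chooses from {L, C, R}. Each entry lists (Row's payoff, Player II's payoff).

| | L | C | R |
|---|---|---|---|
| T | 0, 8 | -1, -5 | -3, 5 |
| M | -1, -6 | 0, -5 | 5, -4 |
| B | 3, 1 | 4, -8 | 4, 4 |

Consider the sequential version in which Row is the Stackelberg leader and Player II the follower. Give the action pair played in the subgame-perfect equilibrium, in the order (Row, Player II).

Player II best-responds to each possible Row move:
- T: BR = L, leader payoff 0.
- M: BR = R, leader payoff 5.
- B: BR = R, leader payoff 4.
Row's induced payoffs are 0, 5, 4, so Row commits to M. Subgame-perfect outcome: (M, R) with payoffs (5, -4).

(M, R)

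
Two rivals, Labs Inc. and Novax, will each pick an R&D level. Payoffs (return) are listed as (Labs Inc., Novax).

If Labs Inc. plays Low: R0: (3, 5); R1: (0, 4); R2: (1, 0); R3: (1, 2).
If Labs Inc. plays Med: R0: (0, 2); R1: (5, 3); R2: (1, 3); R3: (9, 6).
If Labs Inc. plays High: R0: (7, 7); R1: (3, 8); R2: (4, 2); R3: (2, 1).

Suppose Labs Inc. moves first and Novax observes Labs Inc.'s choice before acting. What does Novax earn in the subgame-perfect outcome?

6

Backward induction with Labs Inc. moving first.
- Low → Novax plays R0 (best of 5, 4, 0, 2); Labs Inc. gets 3.
- Med → Novax plays R3 (best of 2, 3, 3, 6); Labs Inc. gets 9.
- High → Novax plays R1 (best of 7, 8, 2, 1); Labs Inc. gets 3.
Among 3, 9, 3, the best is 9 at Med. Subgame-perfect outcome: (Med, R3) with payoffs (9, 6).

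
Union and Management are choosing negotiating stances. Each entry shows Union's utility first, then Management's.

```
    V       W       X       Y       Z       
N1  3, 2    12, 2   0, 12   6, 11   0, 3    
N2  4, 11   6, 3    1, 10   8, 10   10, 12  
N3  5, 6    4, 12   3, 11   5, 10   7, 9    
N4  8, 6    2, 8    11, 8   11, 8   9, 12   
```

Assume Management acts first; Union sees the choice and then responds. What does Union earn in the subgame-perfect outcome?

10

Solve by backward induction (Management leads).
- V → Union plays N4 (best of 3, 4, 5, 8); Management gets 6.
- W → Union plays N1 (best of 12, 6, 4, 2); Management gets 2.
- X → Union plays N4 (best of 0, 1, 3, 11); Management gets 8.
- Y → Union plays N4 (best of 6, 8, 5, 11); Management gets 8.
- Z → Union plays N2 (best of 0, 10, 7, 9); Management gets 12.
Maximizing over 6, 2, 8, 8, 12, Management chooses Z. Subgame-perfect outcome: (N2, Z) with payoffs (10, 12).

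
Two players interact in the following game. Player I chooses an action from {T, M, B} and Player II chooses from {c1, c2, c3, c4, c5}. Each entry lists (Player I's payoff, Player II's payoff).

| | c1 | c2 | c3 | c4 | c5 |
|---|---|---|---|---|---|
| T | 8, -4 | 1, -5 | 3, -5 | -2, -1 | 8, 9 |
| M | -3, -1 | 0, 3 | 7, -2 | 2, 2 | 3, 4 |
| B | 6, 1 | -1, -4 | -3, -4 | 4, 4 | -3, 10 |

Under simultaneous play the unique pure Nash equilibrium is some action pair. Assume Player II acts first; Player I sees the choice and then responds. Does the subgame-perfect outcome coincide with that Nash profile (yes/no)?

Player I best-responds to each possible Player II move:
- c1: Player I compares 8, -3, 6 and picks T; Player II would get -4.
- c2: Player I compares 1, 0, -1 and picks T; Player II would get -5.
- c3: Player I compares 3, 7, -3 and picks M; Player II would get -2.
- c4: Player I compares -2, 2, 4 and picks B; Player II would get 4.
- c5: Player I compares 8, 3, -3 and picks T; Player II would get 9.
Player II's induced payoffs are -4, -5, -2, 4, 9, so Player II commits to c5. Subgame-perfect outcome: (T, c5) with payoffs (8, 9).
Now find the simultaneous Nash equilibrium.
Player I's best replies: c1→T; c2→T; c3→M; c4→B; c5→T.
Player II's best replies: T→c5; M→c5; B→c5.
Only (T, c5) has each player best-responding; Nash payoffs (8, 9).
Sequential outcome (T, c5) coincides with the Nash profile (T, c5).

yes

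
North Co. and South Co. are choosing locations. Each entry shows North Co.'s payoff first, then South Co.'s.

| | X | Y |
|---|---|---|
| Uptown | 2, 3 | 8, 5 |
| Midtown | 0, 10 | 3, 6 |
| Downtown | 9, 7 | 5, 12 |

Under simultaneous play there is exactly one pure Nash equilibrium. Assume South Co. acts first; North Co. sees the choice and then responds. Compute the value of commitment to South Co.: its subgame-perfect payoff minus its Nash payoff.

Work backward from North Co.'s decision.
- X: BR = Downtown, leader payoff 7.
- Y: BR = Uptown, leader payoff 5.
Among 7, 5, the best is 7 at X. Subgame-perfect outcome: (Downtown, X) with payoffs (9, 7).
Under simultaneous play:
North Co.'s best replies: X→Downtown; Y→Uptown.
South Co.'s best replies: Uptown→Y; Midtown→X; Downtown→Y.
The unique mutual best reply is (Uptown, Y), giving (8, 5).
South Co.'s commitment gain: 7 − 5 = 2.

2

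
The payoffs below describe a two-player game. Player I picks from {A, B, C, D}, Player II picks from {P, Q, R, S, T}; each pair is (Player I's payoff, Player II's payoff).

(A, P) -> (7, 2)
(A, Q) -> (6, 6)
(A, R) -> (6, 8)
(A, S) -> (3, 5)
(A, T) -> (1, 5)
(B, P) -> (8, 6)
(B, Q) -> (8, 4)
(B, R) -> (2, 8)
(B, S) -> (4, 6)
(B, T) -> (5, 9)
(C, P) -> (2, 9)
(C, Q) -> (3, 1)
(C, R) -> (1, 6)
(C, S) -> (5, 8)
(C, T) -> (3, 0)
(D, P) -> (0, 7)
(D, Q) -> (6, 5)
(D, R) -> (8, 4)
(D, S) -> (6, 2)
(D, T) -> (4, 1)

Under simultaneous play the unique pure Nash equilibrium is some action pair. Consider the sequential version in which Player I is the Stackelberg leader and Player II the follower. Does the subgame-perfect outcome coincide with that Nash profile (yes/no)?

no

Solve by backward induction (Player I leads).
- A: Player II compares 2, 6, 8, 5, 5 and picks R; Player I would get 6.
- B: Player II compares 6, 4, 8, 6, 9 and picks T; Player I would get 5.
- C: Player II compares 9, 1, 6, 8, 0 and picks P; Player I would get 2.
- D: Player II compares 7, 5, 4, 2, 1 and picks P; Player I would get 0.
Maximizing over 6, 5, 2, 0, Player I chooses A. Subgame-perfect outcome: (A, R) with payoffs (6, 8).
For the simultaneous game, intersect best replies.
Player I's best replies: P→B; Q→B; R→D; S→D; T→B.
Player II's best replies: A→R; B→T; C→P; D→P.
The unique mutual best reply is (B, T), giving (5, 9).
Sequential outcome (A, R) differs from the Nash profile (B, T).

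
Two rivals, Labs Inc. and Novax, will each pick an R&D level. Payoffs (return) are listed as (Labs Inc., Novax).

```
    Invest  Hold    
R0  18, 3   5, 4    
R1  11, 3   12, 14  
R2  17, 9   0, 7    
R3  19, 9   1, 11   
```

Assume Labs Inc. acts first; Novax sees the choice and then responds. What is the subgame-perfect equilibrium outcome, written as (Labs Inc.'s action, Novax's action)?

(R2, Invest)

Backward induction with Labs Inc. moving first.
- R0: Novax compares 3, 4 and picks Hold; Labs Inc. would get 5.
- R1: Novax compares 3, 14 and picks Hold; Labs Inc. would get 12.
- R2: Novax compares 9, 7 and picks Invest; Labs Inc. would get 17.
- R3: Novax compares 9, 11 and picks Hold; Labs Inc. would get 1.
Maximizing over 5, 12, 17, 1, Labs Inc. chooses R2. Subgame-perfect outcome: (R2, Invest) with payoffs (17, 9).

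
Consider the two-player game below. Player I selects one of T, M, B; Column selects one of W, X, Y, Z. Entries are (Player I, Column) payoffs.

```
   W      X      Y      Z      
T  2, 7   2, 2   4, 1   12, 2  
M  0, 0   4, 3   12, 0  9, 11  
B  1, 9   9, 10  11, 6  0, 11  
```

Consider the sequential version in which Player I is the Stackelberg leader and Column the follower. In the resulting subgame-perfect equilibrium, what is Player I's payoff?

9

Column best-responds to each possible Player I move:
- T → Column plays W (best of 7, 2, 1, 2); Player I gets 2.
- M → Column plays Z (best of 0, 3, 0, 11); Player I gets 9.
- B → Column plays Z (best of 9, 10, 6, 11); Player I gets 0.
Among 2, 9, 0, the best is 9 at M. Subgame-perfect outcome: (M, Z) with payoffs (9, 11).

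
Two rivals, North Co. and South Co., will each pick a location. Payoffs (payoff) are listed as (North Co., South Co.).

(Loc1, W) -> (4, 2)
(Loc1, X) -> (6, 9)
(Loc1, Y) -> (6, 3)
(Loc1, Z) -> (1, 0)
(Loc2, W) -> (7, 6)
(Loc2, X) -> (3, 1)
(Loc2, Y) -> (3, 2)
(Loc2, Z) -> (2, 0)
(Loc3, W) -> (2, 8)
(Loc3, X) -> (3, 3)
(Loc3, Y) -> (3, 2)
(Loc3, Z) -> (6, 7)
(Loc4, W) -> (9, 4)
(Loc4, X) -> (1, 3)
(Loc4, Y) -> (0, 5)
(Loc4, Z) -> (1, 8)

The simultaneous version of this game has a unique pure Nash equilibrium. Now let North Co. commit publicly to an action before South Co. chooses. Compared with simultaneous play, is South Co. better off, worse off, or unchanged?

Backward induction with North Co. moving first.
- Loc1 → South Co. plays X (best of 2, 9, 3, 0); North Co. gets 6.
- Loc2 → South Co. plays W (best of 6, 1, 2, 0); North Co. gets 7.
- Loc3 → South Co. plays W (best of 8, 3, 2, 7); North Co. gets 2.
- Loc4 → South Co. plays Z (best of 4, 3, 5, 8); North Co. gets 1.
Maximizing over 6, 7, 2, 1, North Co. chooses Loc2. Subgame-perfect outcome: (Loc2, W) with payoffs (7, 6).
Now find the simultaneous Nash equilibrium.
North Co.'s best replies: W→Loc4; X→Loc1; Y→Loc1; Z→Loc3.
South Co.'s best replies: Loc1→X; Loc2→W; Loc3→W; Loc4→Z.
The unique mutual best reply is (Loc1, X), giving (6, 9).
South Co. earns 6 sequentially versus 9 at the Nash outcome: worse off.

worse off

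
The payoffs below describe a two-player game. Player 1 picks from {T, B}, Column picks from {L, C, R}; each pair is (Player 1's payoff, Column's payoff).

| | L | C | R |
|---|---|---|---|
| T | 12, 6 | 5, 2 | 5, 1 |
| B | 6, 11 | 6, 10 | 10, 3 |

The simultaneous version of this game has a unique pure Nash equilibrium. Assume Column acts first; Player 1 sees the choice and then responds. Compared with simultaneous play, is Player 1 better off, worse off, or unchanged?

Player 1 best-responds to each possible Column move:
- L → Player 1 plays T (best of 12, 6); Column gets 6.
- C → Player 1 plays B (best of 5, 6); Column gets 10.
- R → Player 1 plays B (best of 5, 10); Column gets 3.
Maximizing over 6, 10, 3, Column chooses C. Subgame-perfect outcome: (B, C) with payoffs (6, 10).
For the simultaneous game, intersect best replies.
Player 1's best replies: L→T; C→B; R→B.
Column's best replies: T→L; B→L.
Only (T, L) has each player best-responding; Nash payoffs (12, 6).
Player 1 earns 6 sequentially versus 12 at the Nash outcome: worse off.

worse off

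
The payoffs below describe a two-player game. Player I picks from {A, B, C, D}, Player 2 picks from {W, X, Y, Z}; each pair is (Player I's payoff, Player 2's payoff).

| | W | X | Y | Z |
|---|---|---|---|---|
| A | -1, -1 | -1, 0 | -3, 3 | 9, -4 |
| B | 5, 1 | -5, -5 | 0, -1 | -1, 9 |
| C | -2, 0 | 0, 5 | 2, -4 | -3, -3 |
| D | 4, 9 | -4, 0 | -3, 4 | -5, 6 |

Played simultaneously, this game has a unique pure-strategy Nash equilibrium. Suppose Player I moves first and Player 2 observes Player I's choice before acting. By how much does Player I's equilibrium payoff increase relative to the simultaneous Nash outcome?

4

Work backward from Player 2's decision.
- A: Player 2 compares -1, 0, 3, -4 and picks Y; Player I would get -3.
- B: Player 2 compares 1, -5, -1, 9 and picks Z; Player I would get -1.
- C: Player 2 compares 0, 5, -4, -3 and picks X; Player I would get 0.
- D: Player 2 compares 9, 0, 4, 6 and picks W; Player I would get 4.
Maximizing over -3, -1, 0, 4, Player I chooses D. Subgame-perfect outcome: (D, W) with payoffs (4, 9).
Now find the simultaneous Nash equilibrium.
Player I's best replies: W→B; X→C; Y→C; Z→A.
Player 2's best replies: A→Y; B→Z; C→X; D→W.
Only (C, X) has each player best-responding; Nash payoffs (0, 5).
Player I's commitment gain: 4 − 0 = 4.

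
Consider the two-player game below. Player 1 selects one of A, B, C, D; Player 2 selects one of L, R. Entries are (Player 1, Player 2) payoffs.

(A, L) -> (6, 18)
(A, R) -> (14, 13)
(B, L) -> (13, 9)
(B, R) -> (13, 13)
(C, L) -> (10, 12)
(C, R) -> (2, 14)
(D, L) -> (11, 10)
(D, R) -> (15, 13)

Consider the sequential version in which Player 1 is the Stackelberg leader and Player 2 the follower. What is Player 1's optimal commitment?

Solve by backward induction (Player 1 leads).
- A → Player 2 plays L (best of 18, 13); Player 1 gets 6.
- B → Player 2 plays R (best of 9, 13); Player 1 gets 13.
- C → Player 2 plays R (best of 12, 14); Player 1 gets 2.
- D → Player 2 plays R (best of 10, 13); Player 1 gets 15.
Maximizing over 6, 13, 2, 15, Player 1 chooses D. Subgame-perfect outcome: (D, R) with payoffs (15, 13).

D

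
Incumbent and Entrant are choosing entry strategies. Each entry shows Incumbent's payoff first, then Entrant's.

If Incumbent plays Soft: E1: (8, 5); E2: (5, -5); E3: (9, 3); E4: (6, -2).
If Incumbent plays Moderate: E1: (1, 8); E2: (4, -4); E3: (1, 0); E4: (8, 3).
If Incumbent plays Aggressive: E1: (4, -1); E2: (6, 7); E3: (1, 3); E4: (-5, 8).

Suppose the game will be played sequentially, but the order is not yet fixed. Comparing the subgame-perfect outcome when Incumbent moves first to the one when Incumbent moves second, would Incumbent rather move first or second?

If Incumbent leads: Entrant's best replies are Soft→E1, Moderate→E1, Aggressive→E4; Incumbent's induced payoffs 8, 1, -5; outcome (Soft, E1), payoffs (8, 5).
If Entrant leads: Incumbent's best replies are E1→Soft, E2→Aggressive, E3→Soft, E4→Moderate; Entrant's induced payoffs 5, 7, 3, 3; outcome (Aggressive, E2), payoffs (6, 7).
Incumbent gets 8 moving first and 6 moving second, so Incumbent prefers to move first.

first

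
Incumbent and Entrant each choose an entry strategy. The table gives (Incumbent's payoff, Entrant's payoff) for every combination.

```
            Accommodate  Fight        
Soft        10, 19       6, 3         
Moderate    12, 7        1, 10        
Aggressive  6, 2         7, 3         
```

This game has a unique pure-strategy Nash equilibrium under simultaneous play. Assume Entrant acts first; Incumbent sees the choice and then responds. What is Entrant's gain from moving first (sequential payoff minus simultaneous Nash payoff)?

Work backward from Incumbent's decision.
- Accommodate: Incumbent compares 10, 12, 6 and picks Moderate; Entrant would get 7.
- Fight: Incumbent compares 6, 1, 7 and picks Aggressive; Entrant would get 3.
Entrant's induced payoffs are 7, 3, so Entrant commits to Accommodate. Subgame-perfect outcome: (Moderate, Accommodate) with payoffs (12, 7).
Now find the simultaneous Nash equilibrium.
Incumbent's best replies: Accommodate→Moderate; Fight→Aggressive.
Entrant's best replies: Soft→Accommodate; Moderate→Fight; Aggressive→Fight.
The unique mutual best reply is (Aggressive, Fight), giving (7, 3).
Entrant's commitment gain: 7 − 3 = 4.

4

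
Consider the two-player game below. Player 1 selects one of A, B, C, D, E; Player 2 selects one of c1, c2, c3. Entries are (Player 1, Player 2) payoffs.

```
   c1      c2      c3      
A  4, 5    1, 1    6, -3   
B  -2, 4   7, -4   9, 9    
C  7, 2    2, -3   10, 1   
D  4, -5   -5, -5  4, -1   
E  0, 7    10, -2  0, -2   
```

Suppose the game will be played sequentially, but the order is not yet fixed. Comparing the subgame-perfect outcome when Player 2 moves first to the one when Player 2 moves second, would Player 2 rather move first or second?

If Player 1 leads: Player 2's best replies are A→c1, B→c3, C→c1, D→c3, E→c1; Player 1's induced payoffs 4, 9, 7, 4, 0; outcome (B, c3), payoffs (9, 9).
If Player 2 leads: Player 1's best replies are c1→C, c2→E, c3→C; Player 2's induced payoffs 2, -2, 1; outcome (C, c1), payoffs (7, 2).
Player 2 gets 2 moving first and 9 moving second, so Player 2 prefers to move second.

second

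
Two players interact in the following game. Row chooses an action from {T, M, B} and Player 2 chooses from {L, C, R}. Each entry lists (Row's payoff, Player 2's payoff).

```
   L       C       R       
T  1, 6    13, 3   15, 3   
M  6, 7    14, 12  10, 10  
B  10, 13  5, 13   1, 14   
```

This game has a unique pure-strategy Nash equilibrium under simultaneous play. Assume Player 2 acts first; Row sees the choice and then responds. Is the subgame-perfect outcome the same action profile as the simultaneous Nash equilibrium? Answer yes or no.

Solve by backward induction (Player 2 leads).
- L → Row plays B (best of 1, 6, 10); Player 2 gets 13.
- C → Row plays M (best of 13, 14, 5); Player 2 gets 12.
- R → Row plays T (best of 15, 10, 1); Player 2 gets 3.
Player 2's induced payoffs are 13, 12, 3, so Player 2 commits to L. Subgame-perfect outcome: (B, L) with payoffs (10, 13).
Under simultaneous play:
Row's best replies: L→B; C→M; R→T.
Player 2's best replies: T→L; M→C; B→R.
Only (M, C) has each player best-responding; Nash payoffs (14, 12).
Sequential outcome (B, L) differs from the Nash profile (M, C).

no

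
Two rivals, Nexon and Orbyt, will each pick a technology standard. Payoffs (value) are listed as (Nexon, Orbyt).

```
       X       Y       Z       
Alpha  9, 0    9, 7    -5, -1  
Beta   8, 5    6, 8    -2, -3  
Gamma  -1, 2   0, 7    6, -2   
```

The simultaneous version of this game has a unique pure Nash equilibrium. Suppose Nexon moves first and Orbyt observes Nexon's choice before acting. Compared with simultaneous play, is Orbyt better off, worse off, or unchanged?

Solve by backward induction (Nexon leads).
- Alpha → Orbyt plays Y (best of 0, 7, -1); Nexon gets 9.
- Beta → Orbyt plays Y (best of 5, 8, -3); Nexon gets 6.
- Gamma → Orbyt plays Y (best of 2, 7, -2); Nexon gets 0.
Nexon's induced payoffs are 9, 6, 0, so Nexon commits to Alpha. Subgame-perfect outcome: (Alpha, Y) with payoffs (9, 7).
Under simultaneous play:
Nexon's best replies: X→Alpha; Y→Alpha; Z→Gamma.
Orbyt's best replies: Alpha→Y; Beta→Y; Gamma→Y.
The unique mutual best reply is (Alpha, Y), giving (9, 7).
Orbyt earns 7 sequentially versus 7 at the Nash outcome: unchanged.

unchanged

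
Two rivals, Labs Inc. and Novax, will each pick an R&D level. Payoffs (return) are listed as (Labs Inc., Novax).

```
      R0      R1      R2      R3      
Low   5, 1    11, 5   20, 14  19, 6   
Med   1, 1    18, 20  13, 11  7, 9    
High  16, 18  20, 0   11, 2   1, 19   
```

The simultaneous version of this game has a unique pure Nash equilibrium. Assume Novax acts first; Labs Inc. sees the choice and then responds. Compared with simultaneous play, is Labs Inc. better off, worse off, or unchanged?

worse off

Labs Inc. best-responds to each possible Novax move:
- R0 → Labs Inc. plays High (best of 5, 1, 16); Novax gets 18.
- R1 → Labs Inc. plays High (best of 11, 18, 20); Novax gets 0.
- R2 → Labs Inc. plays Low (best of 20, 13, 11); Novax gets 14.
- R3 → Labs Inc. plays Low (best of 19, 7, 1); Novax gets 6.
Novax's induced payoffs are 18, 0, 14, 6, so Novax commits to R0. Subgame-perfect outcome: (High, R0) with payoffs (16, 18).
Under simultaneous play:
Labs Inc.'s best replies: R0→High; R1→High; R2→Low; R3→Low.
Novax's best replies: Low→R2; Med→R1; High→R3.
The unique mutual best reply is (Low, R2), giving (20, 14).
Labs Inc. earns 16 sequentially versus 20 at the Nash outcome: worse off.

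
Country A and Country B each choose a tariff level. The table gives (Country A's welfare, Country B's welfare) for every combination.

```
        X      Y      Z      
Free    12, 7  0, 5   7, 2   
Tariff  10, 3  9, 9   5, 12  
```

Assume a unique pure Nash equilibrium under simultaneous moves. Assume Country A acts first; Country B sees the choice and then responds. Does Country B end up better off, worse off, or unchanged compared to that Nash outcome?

Backward induction with Country A moving first.
- Free: BR = X, leader payoff 12.
- Tariff: BR = Z, leader payoff 5.
Among 12, 5, the best is 12 at Free. Subgame-perfect outcome: (Free, X) with payoffs (12, 7).
Now find the simultaneous Nash equilibrium.
Country A's best replies: X→Free; Y→Tariff; Z→Free.
Country B's best replies: Free→X; Tariff→Z.
The unique mutual best reply is (Free, X), giving (12, 7).
Country B earns 7 sequentially versus 7 at the Nash outcome: unchanged.

unchanged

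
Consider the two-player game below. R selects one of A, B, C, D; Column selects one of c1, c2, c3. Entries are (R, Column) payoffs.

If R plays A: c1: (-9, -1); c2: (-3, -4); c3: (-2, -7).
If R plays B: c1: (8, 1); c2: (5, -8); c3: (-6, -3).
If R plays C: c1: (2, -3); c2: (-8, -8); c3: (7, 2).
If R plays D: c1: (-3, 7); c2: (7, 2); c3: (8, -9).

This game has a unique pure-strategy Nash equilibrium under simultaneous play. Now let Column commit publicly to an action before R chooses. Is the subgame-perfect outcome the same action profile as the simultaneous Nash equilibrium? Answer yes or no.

Solve by backward induction (Column leads).
- c1 → R plays B (best of -9, 8, 2, -3); Column gets 1.
- c2 → R plays D (best of -3, 5, -8, 7); Column gets 2.
- c3 → R plays D (best of -2, -6, 7, 8); Column gets -9.
Among 1, 2, -9, the best is 2 at c2. Subgame-perfect outcome: (D, c2) with payoffs (7, 2).
For the simultaneous game, intersect best replies.
R's best replies: c1→B; c2→D; c3→D.
Column's best replies: A→c1; B→c1; C→c3; D→c1.
The unique mutual best reply is (B, c1), giving (8, 1).
Sequential outcome (D, c2) differs from the Nash profile (B, c1).

no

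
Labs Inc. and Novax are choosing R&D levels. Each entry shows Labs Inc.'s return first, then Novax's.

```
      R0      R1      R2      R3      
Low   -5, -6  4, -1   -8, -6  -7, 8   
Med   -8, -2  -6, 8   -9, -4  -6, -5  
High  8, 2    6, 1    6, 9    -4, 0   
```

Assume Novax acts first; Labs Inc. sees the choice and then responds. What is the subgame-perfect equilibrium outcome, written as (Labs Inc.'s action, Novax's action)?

(High, R2)

Labs Inc. best-responds to each possible Novax move:
- R0 → Labs Inc. plays High (best of -5, -8, 8); Novax gets 2.
- R1 → Labs Inc. plays High (best of 4, -6, 6); Novax gets 1.
- R2 → Labs Inc. plays High (best of -8, -9, 6); Novax gets 9.
- R3 → Labs Inc. plays High (best of -7, -6, -4); Novax gets 0.
Maximizing over 2, 1, 9, 0, Novax chooses R2. Subgame-perfect outcome: (High, R2) with payoffs (6, 9).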